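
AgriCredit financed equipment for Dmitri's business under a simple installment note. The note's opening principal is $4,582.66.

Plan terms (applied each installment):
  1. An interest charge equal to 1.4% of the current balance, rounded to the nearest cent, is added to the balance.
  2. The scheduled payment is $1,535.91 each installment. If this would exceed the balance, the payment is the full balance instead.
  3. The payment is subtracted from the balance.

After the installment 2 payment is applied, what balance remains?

$1,618.55

Installment 1: $4,582.66 +$64.16 interest = $4,646.82; pay $1,535.91 → $3,110.91
Installment 2: $3,110.91 +$43.55 interest = $3,154.46; pay $1,535.91 → $1,618.55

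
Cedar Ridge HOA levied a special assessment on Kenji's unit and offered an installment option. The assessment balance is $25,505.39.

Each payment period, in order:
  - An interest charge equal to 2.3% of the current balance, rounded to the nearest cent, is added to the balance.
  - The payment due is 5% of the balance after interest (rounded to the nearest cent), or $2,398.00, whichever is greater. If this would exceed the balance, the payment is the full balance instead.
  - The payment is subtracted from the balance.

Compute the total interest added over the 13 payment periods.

$4,086.00

Payment period 1: opening $25,505.39; interest $586.62 → $26,092.01; payment $2,398.00; balance $23,694.01
Payment period 2: opening $23,694.01; interest $544.96 → $24,238.97; payment $2,398.00; balance $21,840.97
Payment period 3: opening $21,840.97; interest $502.34 → $22,343.31; payment $2,398.00; balance $19,945.31
Payment period 4: opening $19,945.31; interest $458.74 → $20,404.05; payment $2,398.00; balance $18,006.05
Payment period 5: opening $18,006.05; interest $414.14 → $18,420.19; payment $2,398.00; balance $16,022.19
Payment period 6: opening $16,022.19; interest $368.51 → $16,390.70; payment $2,398.00; balance $13,992.70
Payment period 7: opening $13,992.70; interest $321.83 → $14,314.53; payment $2,398.00; balance $11,916.53
Payment period 8: opening $11,916.53; interest $274.08 → $12,190.61; payment $2,398.00; balance $9,792.61
Payment period 9: opening $9,792.61; interest $225.23 → $10,017.84; payment $2,398.00; balance $7,619.84
Payment period 10: opening $7,619.84; interest $175.26 → $7,795.10; payment $2,398.00; balance $5,397.10
Payment period 11: opening $5,397.10; interest $124.13 → $5,521.23; payment $2,398.00; balance $3,123.23
Payment period 12: opening $3,123.23; interest $71.83 → $3,195.06; payment $2,398.00; balance $797.06
Payment period 13: opening $797.06; interest $18.33 → $815.39; payment $815.39; balance $0.00
Total interest: $586.62 + $544.96 + $502.34 + $458.74 + $414.14 + $368.51 + $321.83 + $274.08 + $225.23 + $175.26 + $124.13 + $71.83 + $18.33 = $4,086.00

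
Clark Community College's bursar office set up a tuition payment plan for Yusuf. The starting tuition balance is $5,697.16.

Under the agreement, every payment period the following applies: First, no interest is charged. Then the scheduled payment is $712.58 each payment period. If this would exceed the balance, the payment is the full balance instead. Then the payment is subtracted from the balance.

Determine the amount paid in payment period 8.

Payment period 1: opening $5,697.16; payment $712.58; balance $4,984.58
Payment period 2: opening $4,984.58; payment $712.58; balance $4,272.00
Payment period 3: opening $4,272.00; payment $712.58; balance $3,559.42
Payment period 4: opening $3,559.42; payment $712.58; balance $2,846.84
Payment period 5: opening $2,846.84; payment $712.58; balance $2,134.26
Payment period 6: opening $2,134.26; payment $712.58; balance $1,421.68
Payment period 7: opening $1,421.68; payment $712.58; balance $709.10
Payment period 8: opening $709.10; payment $709.10; balance $0.00

$709.10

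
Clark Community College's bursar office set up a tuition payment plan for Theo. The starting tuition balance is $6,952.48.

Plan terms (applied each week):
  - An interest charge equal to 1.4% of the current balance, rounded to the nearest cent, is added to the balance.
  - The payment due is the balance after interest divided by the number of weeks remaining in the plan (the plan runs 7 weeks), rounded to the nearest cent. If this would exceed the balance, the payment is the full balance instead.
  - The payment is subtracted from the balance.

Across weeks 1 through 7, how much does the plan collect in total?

$7,352.90

Week 1: $6,952.48 +$97.33 interest = $7,049.81; pay $1,007.12 → $6,042.69
Week 2: $6,042.69 +$84.60 interest = $6,127.29; pay $1,021.22 → $5,106.07
Week 3: $5,106.07 +$71.48 interest = $5,177.55; pay $1,035.51 → $4,142.04
Week 4: $4,142.04 +$57.99 interest = $4,200.03; pay $1,050.01 → $3,150.02
Week 5: $3,150.02 +$44.10 interest = $3,194.12; pay $1,064.71 → $2,129.41
Week 6: $2,129.41 +$29.81 interest = $2,159.22; pay $1,079.61 → $1,079.61
Week 7: $1,079.61 +$15.11 interest = $1,094.72; pay $1,094.72 → $0.00
Total paid: $7,352.90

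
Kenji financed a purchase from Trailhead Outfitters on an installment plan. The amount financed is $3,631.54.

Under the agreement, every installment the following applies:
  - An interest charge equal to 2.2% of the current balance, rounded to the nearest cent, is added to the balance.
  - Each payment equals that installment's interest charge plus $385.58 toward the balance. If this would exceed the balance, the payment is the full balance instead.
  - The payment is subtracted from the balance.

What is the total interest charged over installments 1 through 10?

$417.21

Installment 1: $3,631.54 +$79.89 interest = $3,711.43; pay $465.47 → $3,245.96
Installment 2: $3,245.96 +$71.41 interest = $3,317.37; pay $456.99 → $2,860.38
Installment 3: $2,860.38 +$62.93 interest = $2,923.31; pay $448.51 → $2,474.80
Installment 4: $2,474.80 +$54.45 interest = $2,529.25; pay $440.03 → $2,089.22
Installment 5: $2,089.22 +$45.96 interest = $2,135.18; pay $431.54 → $1,703.64
Installment 6: $1,703.64 +$37.48 interest = $1,741.12; pay $423.06 → $1,318.06
Installment 7: $1,318.06 +$29.00 interest = $1,347.06; pay $414.58 → $932.48
Installment 8: $932.48 +$20.51 interest = $952.99; pay $406.09 → $546.90
Installment 9: $546.90 +$12.03 interest = $558.93; pay $397.61 → $161.32
Installment 10: $161.32 +$3.55 interest = $164.87; pay $164.87 → $0.00
Total interest: $79.89 + $71.41 + $62.93 + $54.45 + $45.96 + $37.48 + $29.00 + $20.51 + $12.03 + $3.55 = $417.21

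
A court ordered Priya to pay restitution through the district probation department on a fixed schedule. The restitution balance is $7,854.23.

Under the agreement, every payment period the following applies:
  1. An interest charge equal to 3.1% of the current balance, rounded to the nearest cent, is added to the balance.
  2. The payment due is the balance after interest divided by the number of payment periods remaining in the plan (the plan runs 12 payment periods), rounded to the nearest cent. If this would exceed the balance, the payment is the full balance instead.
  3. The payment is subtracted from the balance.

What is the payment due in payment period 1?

$674.81

Payment period 1: opening $7,854.23; interest $243.48 → $8,097.71; payment $674.81; balance $7,422.90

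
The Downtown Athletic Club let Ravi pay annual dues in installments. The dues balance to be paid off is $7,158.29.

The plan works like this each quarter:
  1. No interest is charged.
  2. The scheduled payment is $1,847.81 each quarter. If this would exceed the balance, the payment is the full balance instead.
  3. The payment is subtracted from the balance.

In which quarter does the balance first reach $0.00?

4

Quarter 1: $7,158.29 − $1,847.81 → $5,310.48
Quarter 2: $5,310.48 − $1,847.81 → $3,462.67
Quarter 3: $3,462.67 − $1,847.81 → $1,614.86
Quarter 4: $1,614.86 − $1,614.86 → $0.00
Balance reaches $0.00 in quarter 4.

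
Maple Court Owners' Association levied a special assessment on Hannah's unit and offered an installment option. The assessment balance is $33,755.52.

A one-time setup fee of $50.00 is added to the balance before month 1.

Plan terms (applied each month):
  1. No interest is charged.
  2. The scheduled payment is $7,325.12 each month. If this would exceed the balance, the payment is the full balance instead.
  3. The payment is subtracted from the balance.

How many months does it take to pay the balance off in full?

5

# | Opening | Payment | End bal
1 | $33,805.52 | $7,325.12 | $26,480.40
2 | $26,480.40 | $7,325.12 | $19,155.28
3 | $19,155.28 | $7,325.12 | $11,830.16
4 | $11,830.16 | $7,325.12 | $4,505.04
5 | $4,505.04 | $4,505.04 | $0.00
Balance reaches $0.00 in month 5.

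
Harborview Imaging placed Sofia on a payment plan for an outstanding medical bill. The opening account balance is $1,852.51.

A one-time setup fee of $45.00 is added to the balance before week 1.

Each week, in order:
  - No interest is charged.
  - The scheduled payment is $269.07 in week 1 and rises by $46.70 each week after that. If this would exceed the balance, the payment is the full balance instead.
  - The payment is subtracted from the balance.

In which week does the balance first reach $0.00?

6

Week 1: $1,897.51 − $269.07 → $1,628.44
Week 2: $1,628.44 − $315.77 → $1,312.67
Week 3: $1,312.67 − $362.47 → $950.20
Week 4: $950.20 − $409.17 → $541.03
Week 5: $541.03 − $455.87 → $85.16
Week 6: $85.16 − $85.16 → $0.00
Balance reaches $0.00 in week 6.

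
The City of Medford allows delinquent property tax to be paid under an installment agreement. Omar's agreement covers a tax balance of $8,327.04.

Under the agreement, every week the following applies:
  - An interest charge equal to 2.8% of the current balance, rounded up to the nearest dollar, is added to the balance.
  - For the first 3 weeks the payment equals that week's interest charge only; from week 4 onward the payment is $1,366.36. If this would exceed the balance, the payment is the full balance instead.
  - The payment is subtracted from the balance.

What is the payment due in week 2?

Week 1: opening $8,327.04; interest $234.00 → $8,561.04; payment $234.00; balance $8,327.04
Week 2: opening $8,327.04; interest $234.00 → $8,561.04; payment $234.00; balance $8,327.04

$234.00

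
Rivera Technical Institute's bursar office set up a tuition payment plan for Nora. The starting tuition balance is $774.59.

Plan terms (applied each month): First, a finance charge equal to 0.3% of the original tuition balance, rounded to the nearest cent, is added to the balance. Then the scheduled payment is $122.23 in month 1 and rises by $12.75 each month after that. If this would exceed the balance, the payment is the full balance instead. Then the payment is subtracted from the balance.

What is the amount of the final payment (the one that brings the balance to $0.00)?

$49.86

Month 1: opening $774.59; interest $2.32 → $776.91; payment $122.23; balance $654.68
Month 2: opening $654.68; interest $2.32 → $657.00; payment $134.98; balance $522.02
Month 3: opening $522.02; interest $2.32 → $524.34; payment $147.73; balance $376.61
Month 4: opening $376.61; interest $2.32 → $378.93; payment $160.48; balance $218.45
Month 5: opening $218.45; interest $2.32 → $220.77; payment $173.23; balance $47.54
Month 6: opening $47.54; interest $2.32 → $49.86; payment $49.86; balance $0.00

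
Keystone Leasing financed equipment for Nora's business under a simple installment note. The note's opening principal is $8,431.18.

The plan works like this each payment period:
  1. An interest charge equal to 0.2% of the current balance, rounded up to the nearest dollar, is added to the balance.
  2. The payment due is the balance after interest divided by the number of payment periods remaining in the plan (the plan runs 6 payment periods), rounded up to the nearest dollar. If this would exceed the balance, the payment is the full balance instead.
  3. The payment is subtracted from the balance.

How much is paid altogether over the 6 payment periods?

$8,493.18

Payment period 1: $8,431.18 +$17.00 interest = $8,448.18; pay $1,409.00 → $7,039.18
Payment period 2: $7,039.18 +$15.00 interest = $7,054.18; pay $1,411.00 → $5,643.18
Payment period 3: $5,643.18 +$12.00 interest = $5,655.18; pay $1,414.00 → $4,241.18
Payment period 4: $4,241.18 +$9.00 interest = $4,250.18; pay $1,417.00 → $2,833.18
Payment period 5: $2,833.18 +$6.00 interest = $2,839.18; pay $1,420.00 → $1,419.18
Payment period 6: $1,419.18 +$3.00 interest = $1,422.18; pay $1,422.18 → $0.00
Total paid: $8,493.18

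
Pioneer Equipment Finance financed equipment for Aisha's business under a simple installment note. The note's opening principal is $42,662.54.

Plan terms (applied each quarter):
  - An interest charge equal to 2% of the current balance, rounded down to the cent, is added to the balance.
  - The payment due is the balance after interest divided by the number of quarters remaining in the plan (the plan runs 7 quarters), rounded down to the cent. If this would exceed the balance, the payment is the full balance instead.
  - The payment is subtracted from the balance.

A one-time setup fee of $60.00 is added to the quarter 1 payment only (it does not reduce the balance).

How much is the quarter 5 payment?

# | Opening | Interest | Payment | Fee | End bal
1 | $42,662.54 | $853.25 | $6,216.54 | $60.00 | $37,299.25
2 | $37,299.25 | $745.98 | $6,340.87 | — | $31,704.36
3 | $31,704.36 | $634.08 | $6,467.68 | — | $25,870.76
4 | $25,870.76 | $517.41 | $6,597.04 | — | $19,791.13
5 | $19,791.13 | $395.82 | $6,728.98 | — | $13,457.97

$6,728.98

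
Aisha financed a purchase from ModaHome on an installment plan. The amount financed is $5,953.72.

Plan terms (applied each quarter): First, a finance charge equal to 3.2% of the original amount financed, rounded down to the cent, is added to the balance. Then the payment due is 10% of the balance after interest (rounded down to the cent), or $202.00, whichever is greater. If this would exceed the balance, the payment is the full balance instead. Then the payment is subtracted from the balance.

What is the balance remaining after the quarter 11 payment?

$3,044.90

Quarter 1: $5,953.72 +$190.51 interest = $6,144.23; pay $614.42 → $5,529.81
Quarter 2: $5,529.81 +$190.51 interest = $5,720.32; pay $572.03 → $5,148.29
Quarter 3: $5,148.29 +$190.51 interest = $5,338.80; pay $533.88 → $4,804.92
Quarter 4: $4,804.92 +$190.51 interest = $4,995.43; pay $499.54 → $4,495.89
Quarter 5: $4,495.89 +$190.51 interest = $4,686.40; pay $468.64 → $4,217.76
Quarter 6: $4,217.76 +$190.51 interest = $4,408.27; pay $440.82 → $3,967.45
Quarter 7: $3,967.45 +$190.51 interest = $4,157.96; pay $415.79 → $3,742.17
Quarter 8: $3,742.17 +$190.51 interest = $3,932.68; pay $393.26 → $3,539.42
Quarter 9: $3,539.42 +$190.51 interest = $3,729.93; pay $372.99 → $3,356.94
Quarter 10: $3,356.94 +$190.51 interest = $3,547.45; pay $354.74 → $3,192.71
Quarter 11: $3,192.71 +$190.51 interest = $3,383.22; pay $338.32 → $3,044.90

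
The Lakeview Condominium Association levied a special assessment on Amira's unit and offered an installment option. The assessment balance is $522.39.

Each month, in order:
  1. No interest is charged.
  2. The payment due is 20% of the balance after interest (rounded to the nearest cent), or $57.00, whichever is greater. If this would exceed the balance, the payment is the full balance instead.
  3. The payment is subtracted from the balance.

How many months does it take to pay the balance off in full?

Month 1: $522.39 − $104.48 → $417.91
Month 2: $417.91 − $83.58 → $334.33
Month 3: $334.33 − $66.87 → $267.46
Month 4: $267.46 − $57.00 → $210.46
Month 5: $210.46 − $57.00 → $153.46
Month 6: $153.46 − $57.00 → $96.46
Month 7: $96.46 − $57.00 → $39.46
Month 8: $39.46 − $39.46 → $0.00
Balance reaches $0.00 in month 8.

8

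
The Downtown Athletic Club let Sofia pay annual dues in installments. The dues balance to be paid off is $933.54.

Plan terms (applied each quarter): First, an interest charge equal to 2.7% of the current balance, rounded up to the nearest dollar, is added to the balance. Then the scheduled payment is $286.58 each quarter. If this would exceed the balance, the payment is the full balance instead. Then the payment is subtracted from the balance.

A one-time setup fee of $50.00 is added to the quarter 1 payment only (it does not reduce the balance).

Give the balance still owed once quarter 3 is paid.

$129.80

Quarter 1: $933.54 +$26.00 interest = $959.54; pay $286.58 (+ $50.00 fee) → $672.96
Quarter 2: $672.96 +$19.00 interest = $691.96; pay $286.58 → $405.38
Quarter 3: $405.38 +$11.00 interest = $416.38; pay $286.58 → $129.80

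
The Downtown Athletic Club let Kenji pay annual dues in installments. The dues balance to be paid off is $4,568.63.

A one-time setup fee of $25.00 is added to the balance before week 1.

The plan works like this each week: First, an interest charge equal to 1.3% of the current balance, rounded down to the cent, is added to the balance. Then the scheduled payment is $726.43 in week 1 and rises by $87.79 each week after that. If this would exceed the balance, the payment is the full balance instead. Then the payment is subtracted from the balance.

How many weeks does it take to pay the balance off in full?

6

# | Opening | Interest | Payment | End bal
1 | $4,593.63 | $59.71 | $726.43 | $3,926.91
2 | $3,926.91 | $51.04 | $814.22 | $3,163.73
3 | $3,163.73 | $41.12 | $902.01 | $2,302.84
4 | $2,302.84 | $29.93 | $989.80 | $1,342.97
5 | $1,342.97 | $17.45 | $1,077.59 | $282.83
6 | $282.83 | $3.67 | $286.50 | $0.00
Balance reaches $0.00 in week 6.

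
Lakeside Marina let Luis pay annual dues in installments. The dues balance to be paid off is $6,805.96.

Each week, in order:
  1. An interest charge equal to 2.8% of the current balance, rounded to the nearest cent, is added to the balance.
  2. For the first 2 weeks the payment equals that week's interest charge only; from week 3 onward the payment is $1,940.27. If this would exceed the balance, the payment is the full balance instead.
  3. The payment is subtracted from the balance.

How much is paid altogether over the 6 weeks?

$7,649.90

Week 1: opening $6,805.96; interest $190.57 → $6,996.53; payment $190.57; balance $6,805.96
Week 2: opening $6,805.96; interest $190.57 → $6,996.53; payment $190.57; balance $6,805.96
Week 3: opening $6,805.96; interest $190.57 → $6,996.53; payment $1,940.27; balance $5,056.26
Week 4: opening $5,056.26; interest $141.58 → $5,197.84; payment $1,940.27; balance $3,257.57
Week 5: opening $3,257.57; interest $91.21 → $3,348.78; payment $1,940.27; balance $1,408.51
Week 6: opening $1,408.51; interest $39.44 → $1,447.95; payment $1,447.95; balance $0.00
Total paid: $7,649.90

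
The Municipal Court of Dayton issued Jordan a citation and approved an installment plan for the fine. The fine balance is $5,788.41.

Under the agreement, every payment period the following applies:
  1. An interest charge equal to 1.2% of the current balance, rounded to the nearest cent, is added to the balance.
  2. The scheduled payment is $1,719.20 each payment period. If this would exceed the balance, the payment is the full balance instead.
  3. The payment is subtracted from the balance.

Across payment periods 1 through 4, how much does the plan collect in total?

$5,946.51

Payment period 1: opening $5,788.41; interest $69.46 → $5,857.87; payment $1,719.20; balance $4,138.67
Payment period 2: opening $4,138.67; interest $49.66 → $4,188.33; payment $1,719.20; balance $2,469.13
Payment period 3: opening $2,469.13; interest $29.63 → $2,498.76; payment $1,719.20; balance $779.56
Payment period 4: opening $779.56; interest $9.35 → $788.91; payment $788.91; balance $0.00
Total paid: $5,946.51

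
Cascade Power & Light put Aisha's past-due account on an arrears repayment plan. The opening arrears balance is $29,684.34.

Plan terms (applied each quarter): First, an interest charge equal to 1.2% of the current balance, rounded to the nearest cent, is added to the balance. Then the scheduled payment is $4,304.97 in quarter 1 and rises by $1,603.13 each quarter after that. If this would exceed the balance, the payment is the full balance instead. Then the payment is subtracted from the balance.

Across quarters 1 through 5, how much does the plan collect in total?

Quarter 1: opening $29,684.34; interest $356.21 → $30,040.55; payment $4,304.97; balance $25,735.58
Quarter 2: opening $25,735.58; interest $308.83 → $26,044.41; payment $5,908.10; balance $20,136.31
Quarter 3: opening $20,136.31; interest $241.64 → $20,377.95; payment $7,511.23; balance $12,866.72
Quarter 4: opening $12,866.72; interest $154.40 → $13,021.12; payment $9,114.36; balance $3,906.76
Quarter 5: opening $3,906.76; interest $46.88 → $3,953.64; payment $3,953.64; balance $0.00
Total paid: $30,792.30

$30,792.30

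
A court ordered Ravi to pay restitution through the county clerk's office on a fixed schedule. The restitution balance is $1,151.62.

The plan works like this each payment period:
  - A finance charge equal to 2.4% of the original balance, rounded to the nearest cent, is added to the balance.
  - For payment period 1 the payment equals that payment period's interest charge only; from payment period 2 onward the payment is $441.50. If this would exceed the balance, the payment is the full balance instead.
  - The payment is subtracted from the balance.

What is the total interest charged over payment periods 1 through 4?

$110.56

Payment period 1: $1,151.62 +$27.64 interest = $1,179.26; pay $27.64 → $1,151.62
Payment period 2: $1,151.62 +$27.64 interest = $1,179.26; pay $441.50 → $737.76
Payment period 3: $737.76 +$27.64 interest = $765.40; pay $441.50 → $323.90
Payment period 4: $323.90 +$27.64 interest = $351.54; pay $351.54 → $0.00
Total interest: $27.64 + $27.64 + $27.64 + $27.64 = $110.56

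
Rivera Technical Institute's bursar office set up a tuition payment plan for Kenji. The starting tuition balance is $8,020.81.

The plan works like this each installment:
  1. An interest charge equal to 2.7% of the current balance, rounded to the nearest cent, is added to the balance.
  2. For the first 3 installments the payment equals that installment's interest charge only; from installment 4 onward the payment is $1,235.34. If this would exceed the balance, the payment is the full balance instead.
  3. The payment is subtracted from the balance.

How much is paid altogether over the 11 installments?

Installment 1: opening $8,020.81; interest $216.56 → $8,237.37; payment $216.56; balance $8,020.81
Installment 2: opening $8,020.81; interest $216.56 → $8,237.37; payment $216.56; balance $8,020.81
Installment 3: opening $8,020.81; interest $216.56 → $8,237.37; payment $216.56; balance $8,020.81
Installment 4: opening $8,020.81; interest $216.56 → $8,237.37; payment $1,235.34; balance $7,002.03
Installment 5: opening $7,002.03; interest $189.05 → $7,191.08; payment $1,235.34; balance $5,955.74
Installment 6: opening $5,955.74; interest $160.80 → $6,116.54; payment $1,235.34; balance $4,881.20
Installment 7: opening $4,881.20; interest $131.79 → $5,012.99; payment $1,235.34; balance $3,777.65
Installment 8: opening $3,777.65; interest $102.00 → $3,879.65; payment $1,235.34; balance $2,644.31
Installment 9: opening $2,644.31; interest $71.40 → $2,715.71; payment $1,235.34; balance $1,480.37
Installment 10: opening $1,480.37; interest $39.97 → $1,520.34; payment $1,235.34; balance $285.00
Installment 11: opening $285.00; interest $7.70 → $292.70; payment $292.70; balance $0.00
Total paid: $9,589.76

$9,589.76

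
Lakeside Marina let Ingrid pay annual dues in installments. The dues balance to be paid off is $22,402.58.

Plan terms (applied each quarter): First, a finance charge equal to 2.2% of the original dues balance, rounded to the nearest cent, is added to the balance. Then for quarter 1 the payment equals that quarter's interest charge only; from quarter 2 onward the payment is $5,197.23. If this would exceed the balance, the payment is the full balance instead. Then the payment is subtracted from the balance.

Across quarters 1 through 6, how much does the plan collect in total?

$25,359.74

Quarter 1: $22,402.58 +$492.86 interest = $22,895.44; pay $492.86 → $22,402.58
Quarter 2: $22,402.58 +$492.86 interest = $22,895.44; pay $5,197.23 → $17,698.21
Quarter 3: $17,698.21 +$492.86 interest = $18,191.07; pay $5,197.23 → $12,993.84
Quarter 4: $12,993.84 +$492.86 interest = $13,486.70; pay $5,197.23 → $8,289.47
Quarter 5: $8,289.47 +$492.86 interest = $8,782.33; pay $5,197.23 → $3,585.10
Quarter 6: $3,585.10 +$492.86 interest = $4,077.96; pay $4,077.96 → $0.00
Total paid: $25,359.74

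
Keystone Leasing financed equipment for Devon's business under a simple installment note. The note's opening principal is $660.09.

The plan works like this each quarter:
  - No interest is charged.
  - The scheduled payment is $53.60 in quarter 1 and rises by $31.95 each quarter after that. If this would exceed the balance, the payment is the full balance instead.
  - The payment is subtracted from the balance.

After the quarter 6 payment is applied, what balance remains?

# | Opening | Payment | End bal
1 | $660.09 | $53.60 | $606.49
2 | $606.49 | $85.55 | $520.94
3 | $520.94 | $117.50 | $403.44
4 | $403.44 | $149.45 | $253.99
5 | $253.99 | $181.40 | $72.59
6 | $72.59 | $72.59 | $0.00

$0.00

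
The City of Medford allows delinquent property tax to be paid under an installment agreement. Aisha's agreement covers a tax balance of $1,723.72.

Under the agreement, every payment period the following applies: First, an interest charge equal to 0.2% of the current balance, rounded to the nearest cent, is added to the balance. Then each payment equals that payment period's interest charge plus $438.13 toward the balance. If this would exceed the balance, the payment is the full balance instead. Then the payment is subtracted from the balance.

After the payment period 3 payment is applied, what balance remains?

Payment period 1: $1,723.72 +$3.45 interest = $1,727.17; pay $441.58 → $1,285.59
Payment period 2: $1,285.59 +$2.57 interest = $1,288.16; pay $440.70 → $847.46
Payment period 3: $847.46 +$1.69 interest = $849.15; pay $439.82 → $409.33

$409.33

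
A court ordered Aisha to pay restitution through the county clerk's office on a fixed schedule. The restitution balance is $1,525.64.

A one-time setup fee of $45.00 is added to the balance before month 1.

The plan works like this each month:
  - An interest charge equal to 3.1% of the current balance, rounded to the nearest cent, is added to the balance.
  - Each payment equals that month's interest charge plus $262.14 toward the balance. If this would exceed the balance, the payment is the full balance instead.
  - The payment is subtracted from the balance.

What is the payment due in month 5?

Month 1: opening $1,570.64; interest $48.69 → $1,619.33; payment $310.83; balance $1,308.50
Month 2: opening $1,308.50; interest $40.56 → $1,349.06; payment $302.70; balance $1,046.36
Month 3: opening $1,046.36; interest $32.44 → $1,078.80; payment $294.58; balance $784.22
Month 4: opening $784.22; interest $24.31 → $808.53; payment $286.45; balance $522.08
Month 5: opening $522.08; interest $16.18 → $538.26; payment $278.32; balance $259.94

$278.32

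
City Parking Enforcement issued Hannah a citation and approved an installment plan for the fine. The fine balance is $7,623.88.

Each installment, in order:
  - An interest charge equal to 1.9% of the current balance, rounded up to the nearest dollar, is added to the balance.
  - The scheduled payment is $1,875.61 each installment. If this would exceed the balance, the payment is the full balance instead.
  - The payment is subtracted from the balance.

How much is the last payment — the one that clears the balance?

$512.44

Installment 1: opening $7,623.88; interest $145.00 → $7,768.88; payment $1,875.61; balance $5,893.27
Installment 2: opening $5,893.27; interest $112.00 → $6,005.27; payment $1,875.61; balance $4,129.66
Installment 3: opening $4,129.66; interest $79.00 → $4,208.66; payment $1,875.61; balance $2,333.05
Installment 4: opening $2,333.05; interest $45.00 → $2,378.05; payment $1,875.61; balance $502.44
Installment 5: opening $502.44; interest $10.00 → $512.44; payment $512.44; balance $0.00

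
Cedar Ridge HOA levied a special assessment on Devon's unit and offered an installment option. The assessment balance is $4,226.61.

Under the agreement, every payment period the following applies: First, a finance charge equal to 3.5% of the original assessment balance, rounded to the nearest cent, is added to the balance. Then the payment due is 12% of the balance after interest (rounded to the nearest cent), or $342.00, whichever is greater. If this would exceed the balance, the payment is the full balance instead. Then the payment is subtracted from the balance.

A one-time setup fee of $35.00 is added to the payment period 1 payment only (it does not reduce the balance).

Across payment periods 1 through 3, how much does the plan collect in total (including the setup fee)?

# | Opening | Interest | Payment | Fee | End bal
1 | $4,226.61 | $147.93 | $524.94 | $35.00 | $3,849.60
2 | $3,849.60 | $147.93 | $479.70 | — | $3,517.83
3 | $3,517.83 | $147.93 | $439.89 | — | $3,225.87
Total paid: $1,479.53

$1,479.53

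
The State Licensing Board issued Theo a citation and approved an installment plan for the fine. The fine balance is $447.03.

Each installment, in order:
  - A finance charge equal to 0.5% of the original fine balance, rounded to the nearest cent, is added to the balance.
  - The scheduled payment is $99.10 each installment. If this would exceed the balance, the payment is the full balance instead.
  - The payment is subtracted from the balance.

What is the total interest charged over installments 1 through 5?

$11.20

Installment 1: opening $447.03; interest $2.24 → $449.27; payment $99.10; balance $350.17
Installment 2: opening $350.17; interest $2.24 → $352.41; payment $99.10; balance $253.31
Installment 3: opening $253.31; interest $2.24 → $255.55; payment $99.10; balance $156.45
Installment 4: opening $156.45; interest $2.24 → $158.69; payment $99.10; balance $59.59
Installment 5: opening $59.59; interest $2.24 → $61.83; payment $61.83; balance $0.00
Total interest: $2.24 + $2.24 + $2.24 + $2.24 + $2.24 = $11.20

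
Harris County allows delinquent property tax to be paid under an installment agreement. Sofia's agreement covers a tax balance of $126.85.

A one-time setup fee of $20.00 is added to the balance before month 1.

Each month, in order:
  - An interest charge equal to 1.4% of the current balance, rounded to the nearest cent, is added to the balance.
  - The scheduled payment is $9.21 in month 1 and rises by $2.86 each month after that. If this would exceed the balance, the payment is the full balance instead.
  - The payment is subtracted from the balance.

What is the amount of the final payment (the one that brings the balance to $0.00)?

$4.42

# | Opening | Interest | Payment | End bal
1 | $146.85 | $2.06 | $9.21 | $139.70
2 | $139.70 | $1.96 | $12.07 | $129.59
3 | $129.59 | $1.81 | $14.93 | $116.47
4 | $116.47 | $1.63 | $17.79 | $100.31
5 | $100.31 | $1.40 | $20.65 | $81.06
6 | $81.06 | $1.13 | $23.51 | $58.68
7 | $58.68 | $0.82 | $26.37 | $33.13
8 | $33.13 | $0.46 | $29.23 | $4.36
9 | $4.36 | $0.06 | $4.42 | $0.00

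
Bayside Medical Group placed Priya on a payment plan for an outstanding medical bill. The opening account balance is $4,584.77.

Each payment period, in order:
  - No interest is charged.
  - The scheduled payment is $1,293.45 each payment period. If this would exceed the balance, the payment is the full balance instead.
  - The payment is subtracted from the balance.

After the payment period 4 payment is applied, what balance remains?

Payment period 1: opening $4,584.77; payment $1,293.45; balance $3,291.32
Payment period 2: opening $3,291.32; payment $1,293.45; balance $1,997.87
Payment period 3: opening $1,997.87; payment $1,293.45; balance $704.42
Payment period 4: opening $704.42; payment $704.42; balance $0.00

$0.00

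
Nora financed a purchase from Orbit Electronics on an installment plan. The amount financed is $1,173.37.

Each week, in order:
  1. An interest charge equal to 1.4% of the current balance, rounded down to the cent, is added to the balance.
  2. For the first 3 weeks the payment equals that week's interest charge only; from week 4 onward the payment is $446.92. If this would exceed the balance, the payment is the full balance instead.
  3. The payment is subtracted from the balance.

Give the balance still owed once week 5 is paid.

Week 1: $1,173.37 +$16.42 interest = $1,189.79; pay $16.42 → $1,173.37
Week 2: $1,173.37 +$16.42 interest = $1,189.79; pay $16.42 → $1,173.37
Week 3: $1,173.37 +$16.42 interest = $1,189.79; pay $16.42 → $1,173.37
Week 4: $1,173.37 +$16.42 interest = $1,189.79; pay $446.92 → $742.87
Week 5: $742.87 +$10.40 interest = $753.27; pay $446.92 → $306.35

$306.35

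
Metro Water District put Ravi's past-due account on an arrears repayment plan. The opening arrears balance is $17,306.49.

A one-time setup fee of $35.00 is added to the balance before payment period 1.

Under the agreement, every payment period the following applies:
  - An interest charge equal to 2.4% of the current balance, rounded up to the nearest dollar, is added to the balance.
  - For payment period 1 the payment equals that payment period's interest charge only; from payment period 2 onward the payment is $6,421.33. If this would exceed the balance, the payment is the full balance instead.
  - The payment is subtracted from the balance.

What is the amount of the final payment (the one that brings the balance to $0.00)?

Payment period 1: $17,341.49 +$417.00 interest = $17,758.49; pay $417.00 → $17,341.49
Payment period 2: $17,341.49 +$417.00 interest = $17,758.49; pay $6,421.33 → $11,337.16
Payment period 3: $11,337.16 +$273.00 interest = $11,610.16; pay $6,421.33 → $5,188.83
Payment period 4: $5,188.83 +$125.00 interest = $5,313.83; pay $5,313.83 → $0.00

$5,313.83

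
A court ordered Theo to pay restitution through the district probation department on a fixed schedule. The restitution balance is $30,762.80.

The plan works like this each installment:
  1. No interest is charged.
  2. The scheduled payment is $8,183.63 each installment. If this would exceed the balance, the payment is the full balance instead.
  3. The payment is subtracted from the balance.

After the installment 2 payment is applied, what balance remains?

Installment 1: $30,762.80 − $8,183.63 → $22,579.17
Installment 2: $22,579.17 − $8,183.63 → $14,395.54

$14,395.54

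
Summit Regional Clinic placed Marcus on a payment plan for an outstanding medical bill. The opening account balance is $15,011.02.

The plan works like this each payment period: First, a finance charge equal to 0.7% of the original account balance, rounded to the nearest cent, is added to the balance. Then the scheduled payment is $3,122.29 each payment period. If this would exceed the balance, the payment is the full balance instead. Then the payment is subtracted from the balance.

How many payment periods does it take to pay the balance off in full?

5

Payment period 1: opening $15,011.02; interest $105.08 → $15,116.10; payment $3,122.29; balance $11,993.81
Payment period 2: opening $11,993.81; interest $105.08 → $12,098.89; payment $3,122.29; balance $8,976.60
Payment period 3: opening $8,976.60; interest $105.08 → $9,081.68; payment $3,122.29; balance $5,959.39
Payment period 4: opening $5,959.39; interest $105.08 → $6,064.47; payment $3,122.29; balance $2,942.18
Payment period 5: opening $2,942.18; interest $105.08 → $3,047.26; payment $3,047.26; balance $0.00
Balance reaches $0.00 in payment period 5.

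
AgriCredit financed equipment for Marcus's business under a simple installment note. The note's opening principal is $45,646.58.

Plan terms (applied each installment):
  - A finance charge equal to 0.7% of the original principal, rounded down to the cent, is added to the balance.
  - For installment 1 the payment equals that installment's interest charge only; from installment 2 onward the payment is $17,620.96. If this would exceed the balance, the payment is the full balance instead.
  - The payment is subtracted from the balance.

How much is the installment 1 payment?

Installment 1: opening $45,646.58; interest $319.52 → $45,966.10; payment $319.52; balance $45,646.58

$319.52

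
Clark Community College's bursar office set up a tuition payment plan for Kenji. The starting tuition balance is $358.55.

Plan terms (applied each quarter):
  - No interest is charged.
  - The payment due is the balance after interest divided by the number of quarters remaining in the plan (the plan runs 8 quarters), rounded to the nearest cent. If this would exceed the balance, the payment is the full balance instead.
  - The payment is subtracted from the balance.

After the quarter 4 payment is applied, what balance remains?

$179.27

Quarter 1: opening $358.55; payment $44.82; balance $313.73
Quarter 2: opening $313.73; payment $44.82; balance $268.91
Quarter 3: opening $268.91; payment $44.82; balance $224.09
Quarter 4: opening $224.09; payment $44.82; balance $179.27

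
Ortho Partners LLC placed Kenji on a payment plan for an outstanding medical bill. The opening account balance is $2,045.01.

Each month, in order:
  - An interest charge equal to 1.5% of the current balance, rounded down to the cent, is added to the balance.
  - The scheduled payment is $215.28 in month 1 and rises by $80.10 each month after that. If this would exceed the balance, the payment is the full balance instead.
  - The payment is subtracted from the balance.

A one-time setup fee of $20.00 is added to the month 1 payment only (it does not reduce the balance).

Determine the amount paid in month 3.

Month 1: opening $2,045.01; interest $30.67 → $2,075.68; payment $215.28 (+ $20.00 fee); balance $1,860.40
Month 2: opening $1,860.40; interest $27.90 → $1,888.30; payment $295.38; balance $1,592.92
Month 3: opening $1,592.92; interest $23.89 → $1,616.81; payment $375.48; balance $1,241.33

$375.48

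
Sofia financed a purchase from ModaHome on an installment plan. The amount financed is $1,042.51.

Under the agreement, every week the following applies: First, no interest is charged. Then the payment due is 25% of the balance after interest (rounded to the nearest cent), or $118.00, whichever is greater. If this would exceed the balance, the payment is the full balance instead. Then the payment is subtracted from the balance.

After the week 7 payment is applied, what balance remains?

Week 1: $1,042.51 − $260.63 → $781.88
Week 2: $781.88 − $195.47 → $586.41
Week 3: $586.41 − $146.60 → $439.81
Week 4: $439.81 − $118.00 → $321.81
Week 5: $321.81 − $118.00 → $203.81
Week 6: $203.81 − $118.00 → $85.81
Week 7: $85.81 − $85.81 → $0.00

$0.00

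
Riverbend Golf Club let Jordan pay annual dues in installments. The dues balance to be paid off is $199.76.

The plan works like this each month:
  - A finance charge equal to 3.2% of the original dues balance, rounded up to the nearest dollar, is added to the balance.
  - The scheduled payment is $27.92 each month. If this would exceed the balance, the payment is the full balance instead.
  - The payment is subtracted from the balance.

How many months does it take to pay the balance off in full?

Month 1: opening $199.76; interest $7.00 → $206.76; payment $27.92; balance $178.84
Month 2: opening $178.84; interest $7.00 → $185.84; payment $27.92; balance $157.92
Month 3: opening $157.92; interest $7.00 → $164.92; payment $27.92; balance $137.00
Month 4: opening $137.00; interest $7.00 → $144.00; payment $27.92; balance $116.08
Month 5: opening $116.08; interest $7.00 → $123.08; payment $27.92; balance $95.16
Month 6: opening $95.16; interest $7.00 → $102.16; payment $27.92; balance $74.24
Month 7: opening $74.24; interest $7.00 → $81.24; payment $27.92; balance $53.32
Month 8: opening $53.32; interest $7.00 → $60.32; payment $27.92; balance $32.40
Month 9: opening $32.40; interest $7.00 → $39.40; payment $27.92; balance $11.48
Month 10: opening $11.48; interest $7.00 → $18.48; payment $18.48; balance $0.00
Balance reaches $0.00 in month 10.

10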